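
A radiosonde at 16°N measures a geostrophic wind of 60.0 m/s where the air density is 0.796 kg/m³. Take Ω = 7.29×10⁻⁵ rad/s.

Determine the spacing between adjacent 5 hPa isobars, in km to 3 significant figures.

Coriolis parameter at 16°N:
f = 2Ω sin φ = 2 × 7.29×10⁻⁵ × sin 16° = 4.02×10⁻⁵ s⁻¹
Geostrophic balance rearranged: |∂P/∂n| = f ρ V_g
|∂P/∂n| = 4.02×10⁻⁵ × 0.796 × 60.0 = 1.92×10⁻³ Pa/m
Isobar spacing: Δn = ΔP/|∂P/∂n| = 500 Pa / 1.92×10⁻³ Pa/m = 260501 m ≈ 261 km

261 km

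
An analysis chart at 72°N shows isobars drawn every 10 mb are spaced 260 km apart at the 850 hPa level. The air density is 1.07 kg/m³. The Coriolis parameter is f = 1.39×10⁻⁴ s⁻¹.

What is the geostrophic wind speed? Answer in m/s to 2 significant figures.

Pressure gradient: |∂P/∂n| = 1000 Pa / 260000 m = 3.85×10⁻³ Pa/m
Geostrophic balance (pressure-gradient force = Coriolis force):
V_g = (1/(fρ)) |∂P/∂n| = 3.85×10⁻³ / (1.39×10⁻⁴ × 1.07) = 25.9 m/s

26 m/s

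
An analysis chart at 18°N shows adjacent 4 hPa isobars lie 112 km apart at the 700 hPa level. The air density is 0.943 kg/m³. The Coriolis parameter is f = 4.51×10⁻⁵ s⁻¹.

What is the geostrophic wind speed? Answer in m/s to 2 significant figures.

Pressure gradient: |∂P/∂n| = 400 Pa / 112000 m = 3.57×10⁻³ Pa/m
Geostrophic balance (pressure-gradient force = Coriolis force):
V_g = (1/(fρ)) |∂P/∂n| = 3.57×10⁻³ / (4.51×10⁻⁵ × 0.943) = 84.0 m/s

84 m/s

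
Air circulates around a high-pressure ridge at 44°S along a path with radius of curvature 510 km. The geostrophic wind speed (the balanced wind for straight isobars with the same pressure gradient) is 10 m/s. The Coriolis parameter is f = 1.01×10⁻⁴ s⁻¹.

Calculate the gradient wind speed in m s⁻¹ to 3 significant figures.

Around a high, pressure-gradient force acts outward with centrifugal, so Coriolis balances both:
fV = (1/ρ)|∂P/∂n| + V²/R  →  V² − fR·V + fR·V_g = 0
With fR = 1.01×10⁻⁴ × 510×10³ m = 51.5 m/s:
V = [fR − √((fR)² − 4 fR V_g)]/2 = [51.5 − √(51.5² − 4×51.5×10)]/2 = 13.6 m/s
Supergeostrophic (V > V_g = 10 m/s), as expected around a high.

13.6 m s⁻¹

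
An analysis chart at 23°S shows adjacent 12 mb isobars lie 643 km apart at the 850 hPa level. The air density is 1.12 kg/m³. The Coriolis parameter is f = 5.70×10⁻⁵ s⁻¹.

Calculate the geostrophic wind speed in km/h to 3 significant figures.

Pressure gradient: |∂P/∂n| = 1200 Pa / 643000 m = 1.87×10⁻³ Pa/m
Geostrophic balance (pressure-gradient force = Coriolis force):
V_g = (1/(fρ)) |∂P/∂n| = 1.87×10⁻³ / (5.70×10⁻⁵ × 1.12) = 29.2 m/s
Converting: 29.2 m/s × 3.6 = 105 km/h

105 km/h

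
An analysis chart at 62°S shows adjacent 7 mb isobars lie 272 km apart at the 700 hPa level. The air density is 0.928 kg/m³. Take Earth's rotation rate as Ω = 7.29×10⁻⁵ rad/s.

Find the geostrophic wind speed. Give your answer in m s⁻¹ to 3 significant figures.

Coriolis parameter at 62°S:
f = 2Ω sin φ = 2 × 7.29×10⁻⁵ × sin 62° = 1.29×10⁻⁴ s⁻¹
Pressure gradient: |∂P/∂n| = 700 Pa / 272000 m = 2.57×10⁻³ Pa/m
Geostrophic balance (pressure-gradient force = Coriolis force):
V_g = (1/(fρ)) |∂P/∂n| = 2.57×10⁻³ / (1.29×10⁻⁴ × 0.928) = 21.5 m/s

21.5 m s⁻¹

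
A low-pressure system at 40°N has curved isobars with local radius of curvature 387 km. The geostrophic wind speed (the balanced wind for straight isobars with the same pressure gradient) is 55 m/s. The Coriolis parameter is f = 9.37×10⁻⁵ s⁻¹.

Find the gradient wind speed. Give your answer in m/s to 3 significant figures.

Around a low, centrifugal force acts outward with Coriolis, so pressure-gradient force balances both:
(1/ρ)|∂P/∂n| = fV + V²/R  →  V² + fR·V − fR·V_g = 0
With fR = 9.37×10⁻⁵ × 387×10³ m = 36.3 m/s:
V = [−fR + √((fR)² + 4 fR V_g)]/2 = [−36.3 + √(36.3² + 4×36.3×55)]/2 = 30.1 m/s
Subgeostrophic (V < V_g = 55 m/s), as expected around a low.

30.1 m/s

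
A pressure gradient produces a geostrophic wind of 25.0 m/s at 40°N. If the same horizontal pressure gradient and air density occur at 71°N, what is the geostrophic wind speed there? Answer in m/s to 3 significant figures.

With the same pressure gradient and density, V_g ∝ 1/f ∝ 1/sin φ.
V₂ = V₁ · sin φ₁ / sin φ₂ = 25.0 × sin 40° / sin 71°
V₂ = 25.0 × 0.6428/0.9455 = 17.0 m/s

17.0 m/s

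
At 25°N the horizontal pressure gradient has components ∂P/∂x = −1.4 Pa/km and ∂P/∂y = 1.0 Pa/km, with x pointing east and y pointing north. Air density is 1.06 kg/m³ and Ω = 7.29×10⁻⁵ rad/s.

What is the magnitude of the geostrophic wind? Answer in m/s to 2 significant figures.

Coriolis parameter at 25°N:
f = 2Ω sin φ = 2 × 7.29×10⁻⁵ × sin 25° = 6.16×10⁻⁵ s⁻¹
Component geostrophic relations (x east, y north):
u_g = −(1/(fρ)) ∂P/∂y,  v_g = (1/(fρ)) ∂P/∂x
u_g = −(1.0×10⁻³)/(6.16×10⁻⁵ × 1.06) = −15.3 m/s;  v_g = (−1.4×10⁻³)/(6.16×10⁻⁵ × 1.06) = −21.4 m/s
|V_g| = √(u_g² + v_g²) = 26.3 m/s

26 m/s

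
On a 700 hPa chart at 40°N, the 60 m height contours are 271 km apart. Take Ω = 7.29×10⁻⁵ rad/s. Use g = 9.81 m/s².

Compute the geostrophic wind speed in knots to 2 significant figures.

45 knots

Coriolis parameter at 40°N:
f = 2Ω sin φ = 2 × 7.29×10⁻⁵ × sin 40° = 9.37×10⁻⁵ s⁻¹
Height gradient: |∂Z/∂n| = 60 m / 271000 m = 2.21×10⁻⁴
On a pressure surface, geostrophic balance gives V_g = (g/f)|∂Z/∂n|:
V_g = 9.81 × 2.21×10⁻⁴ / 9.37×10⁻⁵ = 23.2 m/s
Converting: 23.2 m/s × 1.944 = 45 knots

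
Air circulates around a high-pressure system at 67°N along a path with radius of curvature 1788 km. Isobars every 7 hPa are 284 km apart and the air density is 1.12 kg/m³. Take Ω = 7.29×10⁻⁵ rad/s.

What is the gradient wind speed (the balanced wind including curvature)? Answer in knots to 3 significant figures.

Coriolis parameter at 67°N:
f = 2Ω sin φ = 2 × 7.29×10⁻⁵ × sin 67° = 1.34×10⁻⁴ s⁻¹
Pressure gradient: |∂P/∂n| = 700 Pa / 284000 m = 2.46×10⁻³ Pa/m
Geostrophic speed: V_g = |∂P/∂n|/(fρ) = 2.46×10⁻³/(1.34×10⁻⁴ × 1.12) = 16.4 m/s
Around a high, pressure-gradient force acts outward with centrifugal, so Coriolis balances both:
fV = (1/ρ)|∂P/∂n| + V²/R  →  V² − fR·V + fR·V_g = 0
With fR = 1.34×10⁻⁴ × 1788×10³ m = 240 m/s:
V = [fR − √((fR)² − 4 fR V_g)]/2 = [240 − √(240² − 4×240×16.4)]/2 = 17.7 m/s
Supergeostrophic (V > V_g = 16.4 m/s), as expected around a high.
Converting: 17.7 m/s × 1.944 = 34.4 knots

34.4 knots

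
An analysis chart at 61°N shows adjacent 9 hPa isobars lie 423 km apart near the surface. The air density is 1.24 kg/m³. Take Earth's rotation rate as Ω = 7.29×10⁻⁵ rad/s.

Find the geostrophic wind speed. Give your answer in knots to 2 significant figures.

26 knots

Coriolis parameter at 61°N:
f = 2Ω sin φ = 2 × 7.29×10⁻⁵ × sin 61° = 1.28×10⁻⁴ s⁻¹
Pressure gradient: |∂P/∂n| = 900 Pa / 423000 m = 2.13×10⁻³ Pa/m
Geostrophic balance (pressure-gradient force = Coriolis force):
V_g = (1/(fρ)) |∂P/∂n| = 2.13×10⁻³ / (1.28×10⁻⁴ × 1.24) = 13.5 m/s
Converting: 13.5 m/s × 1.944 = 26 knots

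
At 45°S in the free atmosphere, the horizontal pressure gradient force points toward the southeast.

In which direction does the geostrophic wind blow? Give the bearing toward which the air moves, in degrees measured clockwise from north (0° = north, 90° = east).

045°

The pressure-gradient force points toward the southeast (bearing 135°).
Geostrophic balance: in the Southern Hemisphere the Coriolis force deflects motion to the left, so the geostrophic wind blows 90° to the left of the pressure-gradient force (low pressure on the right).
Rotating 135° by 90° counterclockwise gives 045° — the wind blows toward the northeast.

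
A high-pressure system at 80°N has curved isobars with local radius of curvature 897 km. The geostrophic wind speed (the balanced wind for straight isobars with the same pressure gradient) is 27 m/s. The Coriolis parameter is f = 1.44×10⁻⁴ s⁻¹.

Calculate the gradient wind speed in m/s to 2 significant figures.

Around a high, pressure-gradient force acts outward with centrifugal, so Coriolis balances both:
fV = (1/ρ)|∂P/∂n| + V²/R  →  V² − fR·V + fR·V_g = 0
With fR = 1.44×10⁻⁴ × 897×10³ m = 129 m/s:
V = [fR − √((fR)² − 4 fR V_g)]/2 = [129 − √(129² − 4×129×27)]/2 = 38.4 m/s
Supergeostrophic (V > V_g = 27 m/s), as expected around a high.

38 m/s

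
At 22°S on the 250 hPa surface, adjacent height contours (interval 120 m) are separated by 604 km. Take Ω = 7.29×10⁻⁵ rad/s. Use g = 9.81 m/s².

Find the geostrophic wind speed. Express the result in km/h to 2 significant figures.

Coriolis parameter at 22°S:
f = 2Ω sin φ = 2 × 7.29×10⁻⁵ × sin 22° = 5.46×10⁻⁵ s⁻¹
Height gradient: |∂Z/∂n| = 120 m / 604000 m = 1.99×10⁻⁴
On a pressure surface, geostrophic balance gives V_g = (g/f)|∂Z/∂n|:
V_g = 9.81 × 1.99×10⁻⁴ / 5.46×10⁻⁵ = 35.7 m/s
Converting: 35.7 m/s × 3.6 = 130 km/h

130 km/h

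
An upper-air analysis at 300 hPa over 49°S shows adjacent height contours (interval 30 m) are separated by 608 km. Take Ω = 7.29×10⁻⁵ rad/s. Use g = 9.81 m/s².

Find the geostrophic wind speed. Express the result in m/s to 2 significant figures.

4.4 m/s

Coriolis parameter at 49°S:
f = 2Ω sin φ = 2 × 7.29×10⁻⁵ × sin 49° = 1.10×10⁻⁴ s⁻¹
Height gradient: |∂Z/∂n| = 30 m / 608000 m = 4.93×10⁻⁵
On a pressure surface, geostrophic balance gives V_g = (g/f)|∂Z/∂n|:
V_g = 9.81 × 4.93×10⁻⁵ / 1.10×10⁻⁴ = 4.40 m/s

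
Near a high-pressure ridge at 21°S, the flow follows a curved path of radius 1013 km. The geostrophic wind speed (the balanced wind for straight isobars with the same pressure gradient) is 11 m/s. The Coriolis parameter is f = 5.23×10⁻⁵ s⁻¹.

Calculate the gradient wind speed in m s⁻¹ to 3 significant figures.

Around a high, pressure-gradient force acts outward with centrifugal, so Coriolis balances both:
fV = (1/ρ)|∂P/∂n| + V²/R  →  V² − fR·V + fR·V_g = 0
With fR = 5.23×10⁻⁵ × 1013×10³ m = 53.0 m/s:
V = [fR − √((fR)² − 4 fR V_g)]/2 = [53.0 − √(53.0² − 4×53.0×11)]/2 = 15.6 m/s
Supergeostrophic (V > V_g = 11 m/s), as expected around a high.

15.6 m s⁻¹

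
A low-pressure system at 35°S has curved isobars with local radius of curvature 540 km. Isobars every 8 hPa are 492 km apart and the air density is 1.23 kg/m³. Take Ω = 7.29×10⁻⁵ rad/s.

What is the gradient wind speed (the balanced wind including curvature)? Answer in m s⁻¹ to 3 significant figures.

12.4 m s⁻¹

Coriolis parameter at 35°S:
f = 2Ω sin φ = 2 × 7.29×10⁻⁵ × sin 35° = 8.36×10⁻⁵ s⁻¹
Pressure gradient: |∂P/∂n| = 800 Pa / 492000 m = 1.63×10⁻³ Pa/m
Geostrophic speed: V_g = |∂P/∂n|/(fρ) = 1.63×10⁻³/(8.36×10⁻⁵ × 1.23) = 15.8 m/s
Around a low, centrifugal force acts outward with Coriolis, so pressure-gradient force balances both:
(1/ρ)|∂P/∂n| = fV + V²/R  →  V² + fR·V − fR·V_g = 0
With fR = 8.36×10⁻⁵ × 540×10³ m = 45.2 m/s:
V = [−fR + √((fR)² + 4 fR V_g)]/2 = [−45.2 + √(45.2² + 4×45.2×15.8)]/2 = 12.4 m/s
Subgeostrophic (V < V_g = 15.8 m/s), as expected around a low.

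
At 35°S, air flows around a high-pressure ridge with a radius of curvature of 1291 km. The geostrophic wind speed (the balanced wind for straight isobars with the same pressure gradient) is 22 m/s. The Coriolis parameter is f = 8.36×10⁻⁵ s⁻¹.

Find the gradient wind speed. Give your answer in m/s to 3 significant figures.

30.8 m/s

Around a high, pressure-gradient force acts outward with centrifugal, so Coriolis balances both:
fV = (1/ρ)|∂P/∂n| + V²/R  →  V² − fR·V + fR·V_g = 0
With fR = 8.36×10⁻⁵ × 1291×10³ m = 108 m/s:
V = [fR − √((fR)² − 4 fR V_g)]/2 = [108 − √(108² − 4×108×22)]/2 = 30.8 m/s
Supergeostrophic (V > V_g = 22 m/s), as expected around a high.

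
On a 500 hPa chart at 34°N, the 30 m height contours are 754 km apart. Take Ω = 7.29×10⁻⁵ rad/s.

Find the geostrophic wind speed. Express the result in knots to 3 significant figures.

Coriolis parameter at 34°N:
f = 2Ω sin φ = 2 × 7.29×10⁻⁵ × sin 34° = 8.15×10⁻⁵ s⁻¹
Height gradient: |∂Z/∂n| = 30 m / 754000 m = 3.98×10⁻⁵
On a pressure surface, geostrophic balance gives V_g = (g/f)|∂Z/∂n|:
V_g = 9.81 × 3.98×10⁻⁵ / 8.15×10⁻⁵ = 4.79 m/s
Converting: 4.79 m/s × 1.944 = 9.31 knots

9.31 knots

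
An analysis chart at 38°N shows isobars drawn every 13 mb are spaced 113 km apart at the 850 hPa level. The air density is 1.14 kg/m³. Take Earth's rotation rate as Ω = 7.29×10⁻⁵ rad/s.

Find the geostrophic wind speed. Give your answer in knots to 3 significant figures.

Coriolis parameter at 38°N:
f = 2Ω sin φ = 2 × 7.29×10⁻⁵ × sin 38° = 8.98×10⁻⁵ s⁻¹
Pressure gradient: |∂P/∂n| = 1300 Pa / 113000 m = 1.15×10⁻² Pa/m
Geostrophic balance (pressure-gradient force = Coriolis force):
V_g = (1/(fρ)) |∂P/∂n| = 1.15×10⁻² / (8.98×10⁻⁵ × 1.14) = 112 m/s
Converting: 112 m/s × 1.944 = 219 knots

219 knots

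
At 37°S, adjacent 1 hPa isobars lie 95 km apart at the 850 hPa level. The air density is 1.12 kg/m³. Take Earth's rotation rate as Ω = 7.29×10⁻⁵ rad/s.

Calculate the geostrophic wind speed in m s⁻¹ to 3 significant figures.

10.7 m s⁻¹

Coriolis parameter at 37°S:
f = 2Ω sin φ = 2 × 7.29×10⁻⁵ × sin 37° = 8.77×10⁻⁵ s⁻¹
Pressure gradient: |∂P/∂n| = 100 Pa / 95000 m = 1.05×10⁻³ Pa/m
Geostrophic balance (pressure-gradient force = Coriolis force):
V_g = (1/(fρ)) |∂P/∂n| = 1.05×10⁻³ / (8.77×10⁻⁵ × 1.12) = 10.7 m/s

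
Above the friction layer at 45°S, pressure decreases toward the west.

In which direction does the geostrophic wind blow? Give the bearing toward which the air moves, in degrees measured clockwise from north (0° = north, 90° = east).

The pressure-gradient force points toward the west (bearing 270°).
Geostrophic balance: in the Southern Hemisphere the Coriolis force deflects motion to the left, so the geostrophic wind blows 90° to the left of the pressure-gradient force (low pressure on the right).
Rotating 270° by 90° counterclockwise gives 180° — the wind blows toward the south.

180°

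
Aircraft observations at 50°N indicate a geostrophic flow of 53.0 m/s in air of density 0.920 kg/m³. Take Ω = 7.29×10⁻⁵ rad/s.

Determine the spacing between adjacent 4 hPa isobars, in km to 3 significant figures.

73.4 km

Coriolis parameter at 50°N:
f = 2Ω sin φ = 2 × 7.29×10⁻⁵ × sin 50° = 1.12×10⁻⁴ s⁻¹
Geostrophic balance rearranged: |∂P/∂n| = f ρ V_g
|∂P/∂n| = 1.12×10⁻⁴ × 0.920 × 53.0 = 5.45×10⁻³ Pa/m
Isobar spacing: Δn = ΔP/|∂P/∂n| = 400 Pa / 5.45×10⁻³ Pa/m = 73449 m ≈ 73.4 km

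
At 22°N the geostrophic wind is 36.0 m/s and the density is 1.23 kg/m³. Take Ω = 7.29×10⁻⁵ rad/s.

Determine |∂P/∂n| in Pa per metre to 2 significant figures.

Coriolis parameter at 22°N:
f = 2Ω sin φ = 2 × 7.29×10⁻⁵ × sin 22° = 5.46×10⁻⁵ s⁻¹
Geostrophic balance rearranged: |∂P/∂n| = f ρ V_g
|∂P/∂n| = 5.46×10⁻⁵ × 1.23 × 36.0 = 2.42×10⁻³ Pa/m

2.4×10⁻³ Pa/m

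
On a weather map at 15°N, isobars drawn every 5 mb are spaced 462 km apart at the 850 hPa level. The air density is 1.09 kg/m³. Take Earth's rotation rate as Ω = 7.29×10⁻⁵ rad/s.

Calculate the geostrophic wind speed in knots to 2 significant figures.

Coriolis parameter at 15°N:
f = 2Ω sin φ = 2 × 7.29×10⁻⁵ × sin 15° = 3.77×10⁻⁵ s⁻¹
Pressure gradient: |∂P/∂n| = 500 Pa / 462000 m = 1.08×10⁻³ Pa/m
Geostrophic balance (pressure-gradient force = Coriolis force):
V_g = (1/(fρ)) |∂P/∂n| = 1.08×10⁻³ / (3.77×10⁻⁵ × 1.09) = 26.3 m/s
Converting: 26.3 m/s × 1.944 = 51 knots

51 knots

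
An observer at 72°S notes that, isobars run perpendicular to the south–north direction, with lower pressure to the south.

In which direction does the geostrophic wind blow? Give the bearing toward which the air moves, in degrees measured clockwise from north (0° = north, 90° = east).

090°

The pressure-gradient force points toward the south (bearing 180°).
Geostrophic balance: in the Southern Hemisphere the Coriolis force deflects motion to the left, so the geostrophic wind blows 90° to the left of the pressure-gradient force (low pressure on the right).
Rotating 180° by 90° counterclockwise gives 090° — the wind blows toward the east.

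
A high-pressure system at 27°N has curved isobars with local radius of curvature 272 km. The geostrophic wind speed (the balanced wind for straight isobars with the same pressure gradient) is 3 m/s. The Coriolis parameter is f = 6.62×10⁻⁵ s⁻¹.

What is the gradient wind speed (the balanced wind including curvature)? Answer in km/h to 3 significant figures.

Around a high, pressure-gradient force acts outward with centrifugal, so Coriolis balances both:
fV = (1/ρ)|∂P/∂n| + V²/R  →  V² − fR·V + fR·V_g = 0
With fR = 6.62×10⁻⁵ × 272×10³ m = 18.0 m/s:
V = [fR − √((fR)² − 4 fR V_g)]/2 = [18.0 − √(18.0² − 4×18.0×3)]/2 = 3.8 m/s
Supergeostrophic (V > V_g = 3 m/s), as expected around a high.
Converting: 3.8 m/s × 3.6 = 13.7 km/h

13.7 km/h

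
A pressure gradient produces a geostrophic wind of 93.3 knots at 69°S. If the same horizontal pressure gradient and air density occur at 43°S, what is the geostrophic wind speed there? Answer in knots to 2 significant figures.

With the same pressure gradient and density, V_g ∝ 1/f ∝ 1/sin φ.
V₂ = V₁ · sin φ₁ / sin φ₂ = 93.3 × sin 69° / sin 43°
V₂ = 93.3 × 0.9336/0.6820 = 130 knots

130 knots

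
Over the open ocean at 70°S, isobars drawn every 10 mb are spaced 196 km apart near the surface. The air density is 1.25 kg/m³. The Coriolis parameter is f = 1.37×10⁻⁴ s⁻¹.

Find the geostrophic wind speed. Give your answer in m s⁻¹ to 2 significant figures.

30 m s⁻¹

Pressure gradient: |∂P/∂n| = 1000 Pa / 196000 m = 5.10×10⁻³ Pa/m
Geostrophic balance (pressure-gradient force = Coriolis force):
V_g = (1/(fρ)) |∂P/∂n| = 5.10×10⁻³ / (1.37×10⁻⁴ × 1.25) = 29.8 m/s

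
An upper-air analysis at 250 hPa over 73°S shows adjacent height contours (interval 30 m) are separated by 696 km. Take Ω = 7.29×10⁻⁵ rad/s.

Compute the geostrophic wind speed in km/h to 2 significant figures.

Coriolis parameter at 73°S:
f = 2Ω sin φ = 2 × 7.29×10⁻⁵ × sin 73° = 1.39×10⁻⁴ s⁻¹
Height gradient: |∂Z/∂n| = 30 m / 696000 m = 4.31×10⁻⁵
On a pressure surface, geostrophic balance gives V_g = (g/f)|∂Z/∂n|:
V_g = 9.81 × 4.31×10⁻⁵ / 1.39×10⁻⁴ = 3.03 m/s
Converting: 3.03 m/s × 3.6 = 11 km/h

11 km/h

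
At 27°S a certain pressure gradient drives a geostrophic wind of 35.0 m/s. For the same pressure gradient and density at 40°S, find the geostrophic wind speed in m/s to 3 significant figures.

With the same pressure gradient and density, V_g ∝ 1/f ∝ 1/sin φ.
V₂ = V₁ · sin φ₁ / sin φ₂ = 35.0 × sin 27° / sin 40°
V₂ = 35.0 × 0.4540/0.6428 = 24.7 m/s

24.7 m/s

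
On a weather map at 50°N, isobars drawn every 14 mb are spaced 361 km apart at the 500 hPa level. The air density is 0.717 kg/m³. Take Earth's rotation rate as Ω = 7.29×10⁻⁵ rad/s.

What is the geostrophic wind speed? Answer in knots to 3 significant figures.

94.1 knots

Coriolis parameter at 50°N:
f = 2Ω sin φ = 2 × 7.29×10⁻⁵ × sin 50° = 1.12×10⁻⁴ s⁻¹
Pressure gradient: |∂P/∂n| = 1400 Pa / 361000 m = 3.88×10⁻³ Pa/m
Geostrophic balance (pressure-gradient force = Coriolis force):
V_g = (1/(fρ)) |∂P/∂n| = 3.88×10⁻³ / (1.12×10⁻⁴ × 0.717) = 48.4 m/s
Converting: 48.4 m/s × 1.944 = 94.1 knots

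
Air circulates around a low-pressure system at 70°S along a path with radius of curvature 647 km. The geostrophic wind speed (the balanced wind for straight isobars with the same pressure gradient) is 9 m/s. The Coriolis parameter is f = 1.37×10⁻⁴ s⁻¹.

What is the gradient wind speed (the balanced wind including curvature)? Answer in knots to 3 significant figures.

Around a low, centrifugal force acts outward with Coriolis, so pressure-gradient force balances both:
(1/ρ)|∂P/∂n| = fV + V²/R  →  V² + fR·V − fR·V_g = 0
With fR = 1.37×10⁻⁴ × 647×10³ m = 88.6 m/s:
V = [−fR + √((fR)² + 4 fR V_g)]/2 = [−88.6 + √(88.6² + 4×88.6×9)]/2 = 8.23 m/s
Subgeostrophic (V < V_g = 9 m/s), as expected around a low.
Converting: 8.23 m/s × 1.944 = 16.0 knots

16.0 knots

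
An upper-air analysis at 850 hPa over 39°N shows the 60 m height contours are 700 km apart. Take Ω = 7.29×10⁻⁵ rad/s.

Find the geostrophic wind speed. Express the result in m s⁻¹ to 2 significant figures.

9.2 m s⁻¹

Coriolis parameter at 39°N:
f = 2Ω sin φ = 2 × 7.29×10⁻⁵ × sin 39° = 9.18×10⁻⁵ s⁻¹
Height gradient: |∂Z/∂n| = 60 m / 700000 m = 8.57×10⁻⁵
On a pressure surface, geostrophic balance gives V_g = (g/f)|∂Z/∂n|:
V_g = 9.81 × 8.57×10⁻⁵ / 9.18×10⁻⁵ = 9.16 m/s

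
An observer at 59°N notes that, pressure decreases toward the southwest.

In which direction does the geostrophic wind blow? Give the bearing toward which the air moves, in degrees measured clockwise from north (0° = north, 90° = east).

315°

The pressure-gradient force points toward the southwest (bearing 225°).
Geostrophic balance: in the Northern Hemisphere the Coriolis force deflects motion to the right, so the geostrophic wind blows 90° to the right of the pressure-gradient force (low pressure on the left).
Rotating 225° by 90° clockwise gives 315° — the wind blows toward the northwest.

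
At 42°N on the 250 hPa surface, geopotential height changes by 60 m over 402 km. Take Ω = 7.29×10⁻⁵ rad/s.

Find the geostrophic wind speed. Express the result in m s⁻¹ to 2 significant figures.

Coriolis parameter at 42°N:
f = 2Ω sin φ = 2 × 7.29×10⁻⁵ × sin 42° = 9.76×10⁻⁵ s⁻¹
Height gradient: |∂Z/∂n| = 60 m / 402000 m = 1.49×10⁻⁴
On a pressure surface, geostrophic balance gives V_g = (g/f)|∂Z/∂n|:
V_g = 9.81 × 1.49×10⁻⁴ / 9.76×10⁻⁵ = 15.0 m/s

15 m s⁻¹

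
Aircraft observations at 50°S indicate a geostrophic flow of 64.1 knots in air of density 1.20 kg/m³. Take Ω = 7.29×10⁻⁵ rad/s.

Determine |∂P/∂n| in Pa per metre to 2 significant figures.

4.4×10⁻³ Pa/m

Coriolis parameter at 50°S:
f = 2Ω sin φ = 2 × 7.29×10⁻⁵ × sin 50° = 1.12×10⁻⁴ s⁻¹
Wind speed in SI: 64.1 knots = 33.0 m/s
Geostrophic balance rearranged: |∂P/∂n| = f ρ V_g
|∂P/∂n| = 1.12×10⁻⁴ × 1.20 × 33.0 = 4.42×10⁻³ Pa/m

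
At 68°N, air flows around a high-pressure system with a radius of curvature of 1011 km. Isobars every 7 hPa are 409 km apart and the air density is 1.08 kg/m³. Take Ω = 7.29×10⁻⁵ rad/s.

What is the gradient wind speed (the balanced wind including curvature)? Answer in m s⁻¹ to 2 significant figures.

13 m s⁻¹

Coriolis parameter at 68°N:
f = 2Ω sin φ = 2 × 7.29×10⁻⁵ × sin 68° = 1.35×10⁻⁴ s⁻¹
Pressure gradient: |∂P/∂n| = 700 Pa / 409000 m = 1.71×10⁻³ Pa/m
Geostrophic speed: V_g = |∂P/∂n|/(fρ) = 1.71×10⁻³/(1.35×10⁻⁴ × 1.08) = 11.7 m/s
Around a high, pressure-gradient force acts outward with centrifugal, so Coriolis balances both:
fV = (1/ρ)|∂P/∂n| + V²/R  →  V² − fR·V + fR·V_g = 0
With fR = 1.35×10⁻⁴ × 1011×10³ m = 137 m/s:
V = [fR − √((fR)² − 4 fR V_g)]/2 = [137 − √(137² − 4×137×11.7)]/2 = 12.9 m/s
Supergeostrophic (V > V_g = 11.7 m/s), as expected around a high.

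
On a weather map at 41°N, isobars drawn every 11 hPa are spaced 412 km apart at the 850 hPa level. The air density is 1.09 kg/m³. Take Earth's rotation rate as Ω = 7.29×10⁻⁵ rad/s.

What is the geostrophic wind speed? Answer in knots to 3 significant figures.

Coriolis parameter at 41°N:
f = 2Ω sin φ = 2 × 7.29×10⁻⁵ × sin 41° = 9.57×10⁻⁵ s⁻¹
Pressure gradient: |∂P/∂n| = 1100 Pa / 412000 m = 2.67×10⁻³ Pa/m
Geostrophic balance (pressure-gradient force = Coriolis force):
V_g = (1/(fρ)) |∂P/∂n| = 2.67×10⁻³ / (9.57×10⁻⁵ × 1.09) = 25.6 m/s
Converting: 25.6 m/s × 1.944 = 49.8 knots

49.8 knots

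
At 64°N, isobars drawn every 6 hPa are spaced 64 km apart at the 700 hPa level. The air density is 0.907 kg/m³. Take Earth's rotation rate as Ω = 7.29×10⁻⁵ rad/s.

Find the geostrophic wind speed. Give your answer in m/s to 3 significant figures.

Coriolis parameter at 64°N:
f = 2Ω sin φ = 2 × 7.29×10⁻⁵ × sin 64° = 1.31×10⁻⁴ s⁻¹
Pressure gradient: |∂P/∂n| = 600 Pa / 64000 m = 9.38×10⁻³ Pa/m
Geostrophic balance (pressure-gradient force = Coriolis force):
V_g = (1/(fρ)) |∂P/∂n| = 9.38×10⁻³ / (1.31×10⁻⁴ × 0.907) = 78.9 m/s

78.9 m/s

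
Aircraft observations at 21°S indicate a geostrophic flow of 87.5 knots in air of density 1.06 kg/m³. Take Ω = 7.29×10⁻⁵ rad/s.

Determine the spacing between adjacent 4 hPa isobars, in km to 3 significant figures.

Coriolis parameter at 21°S:
f = 2Ω sin φ = 2 × 7.29×10⁻⁵ × sin 21° = 5.23×10⁻⁵ s⁻¹
Wind speed in SI: 87.5 knots = 45.0 m/s
Geostrophic balance rearranged: |∂P/∂n| = f ρ V_g
|∂P/∂n| = 5.23×10⁻⁵ × 1.06 × 45.0 = 2.49×10⁻³ Pa/m
Isobar spacing: Δn = ΔP/|∂P/∂n| = 400 Pa / 2.49×10⁻³ Pa/m = 160443 m ≈ 160 km

160 km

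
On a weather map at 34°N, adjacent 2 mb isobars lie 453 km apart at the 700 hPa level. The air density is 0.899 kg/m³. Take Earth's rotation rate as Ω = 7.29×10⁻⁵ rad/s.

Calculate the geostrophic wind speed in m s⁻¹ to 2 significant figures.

Coriolis parameter at 34°N:
f = 2Ω sin φ = 2 × 7.29×10⁻⁵ × sin 34° = 8.15×10⁻⁵ s⁻¹
Pressure gradient: |∂P/∂n| = 200 Pa / 453000 m = 4.42×10⁻⁴ Pa/m
Geostrophic balance (pressure-gradient force = Coriolis force):
V_g = (1/(fρ)) |∂P/∂n| = 4.42×10⁻⁴ / (8.15×10⁻⁵ × 0.899) = 6.02 m/s

6.0 m s⁻¹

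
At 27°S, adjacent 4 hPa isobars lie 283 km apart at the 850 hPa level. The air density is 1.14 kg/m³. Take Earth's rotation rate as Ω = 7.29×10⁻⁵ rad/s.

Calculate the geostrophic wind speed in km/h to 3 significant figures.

67.4 km/h

Coriolis parameter at 27°S:
f = 2Ω sin φ = 2 × 7.29×10⁻⁵ × sin 27° = 6.62×10⁻⁵ s⁻¹
Pressure gradient: |∂P/∂n| = 400 Pa / 283000 m = 1.41×10⁻³ Pa/m
Geostrophic balance (pressure-gradient force = Coriolis force):
V_g = (1/(fρ)) |∂P/∂n| = 1.41×10⁻³ / (6.62×10⁻⁵ × 1.14) = 18.7 m/s
Converting: 18.7 m/s × 3.6 = 67.4 km/h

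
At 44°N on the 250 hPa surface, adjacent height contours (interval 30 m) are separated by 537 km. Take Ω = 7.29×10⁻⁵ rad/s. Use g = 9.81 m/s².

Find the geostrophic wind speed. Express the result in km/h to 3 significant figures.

Coriolis parameter at 44°N:
f = 2Ω sin φ = 2 × 7.29×10⁻⁵ × sin 44° = 1.01×10⁻⁴ s⁻¹
Height gradient: |∂Z/∂n| = 30 m / 537000 m = 5.59×10⁻⁵
On a pressure surface, geostrophic balance gives V_g = (g/f)|∂Z/∂n|:
V_g = 9.81 × 5.59×10⁻⁵ / 1.01×10⁻⁴ = 5.41 m/s
Converting: 5.41 m/s × 3.6 = 19.5 km/h

19.5 km/h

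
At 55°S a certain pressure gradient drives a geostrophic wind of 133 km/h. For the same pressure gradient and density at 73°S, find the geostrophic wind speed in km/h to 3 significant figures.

With the same pressure gradient and density, V_g ∝ 1/f ∝ 1/sin φ.
V₂ = V₁ · sin φ₁ / sin φ₂ = 133 × sin 55° / sin 73°
V₂ = 133 × 0.8192/0.9563 = 114 km/h

114 km/h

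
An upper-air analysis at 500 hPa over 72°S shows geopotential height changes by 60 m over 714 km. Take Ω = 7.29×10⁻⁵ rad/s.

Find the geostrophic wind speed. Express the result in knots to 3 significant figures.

Coriolis parameter at 72°S:
f = 2Ω sin φ = 2 × 7.29×10⁻⁵ × sin 72° = 1.39×10⁻⁴ s⁻¹
Height gradient: |∂Z/∂n| = 60 m / 714000 m = 8.40×10⁻⁵
On a pressure surface, geostrophic balance gives V_g = (g/f)|∂Z/∂n|:
V_g = 9.81 × 8.40×10⁻⁵ / 1.39×10⁻⁴ = 5.95 m/s
Converting: 5.95 m/s × 1.944 = 11.6 knots

11.6 knots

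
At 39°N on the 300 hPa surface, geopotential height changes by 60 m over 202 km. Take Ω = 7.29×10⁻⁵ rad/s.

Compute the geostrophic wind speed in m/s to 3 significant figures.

Coriolis parameter at 39°N:
f = 2Ω sin φ = 2 × 7.29×10⁻⁵ × sin 39° = 9.18×10⁻⁵ s⁻¹
Height gradient: |∂Z/∂n| = 60 m / 202000 m = 2.97×10⁻⁴
On a pressure surface, geostrophic balance gives V_g = (g/f)|∂Z/∂n|:
V_g = 9.81 × 2.97×10⁻⁴ / 9.18×10⁻⁵ = 31.8 m/s

31.8 m/s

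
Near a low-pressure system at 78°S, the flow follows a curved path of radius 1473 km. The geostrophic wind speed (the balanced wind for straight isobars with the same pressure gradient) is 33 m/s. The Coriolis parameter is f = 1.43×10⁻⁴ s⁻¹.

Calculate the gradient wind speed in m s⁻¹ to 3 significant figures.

Around a low, centrifugal force acts outward with Coriolis, so pressure-gradient force balances both:
(1/ρ)|∂P/∂n| = fV + V²/R  →  V² + fR·V − fR·V_g = 0
With fR = 1.43×10⁻⁴ × 1473×10³ m = 211 m/s:
V = [−fR + √((fR)² + 4 fR V_g)]/2 = [−211 + √(211² + 4×211×33)]/2 = 29 m/s
Subgeostrophic (V < V_g = 33 m/s), as expected around a low.

29.0 m s⁻¹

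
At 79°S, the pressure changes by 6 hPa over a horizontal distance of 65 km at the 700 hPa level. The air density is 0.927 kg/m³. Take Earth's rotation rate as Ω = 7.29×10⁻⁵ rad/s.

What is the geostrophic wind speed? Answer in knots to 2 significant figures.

Coriolis parameter at 79°S:
f = 2Ω sin φ = 2 × 7.29×10⁻⁵ × sin 79° = 1.43×10⁻⁴ s⁻¹
Pressure gradient: |∂P/∂n| = 600 Pa / 65000 m = 9.23×10⁻³ Pa/m
Geostrophic balance (pressure-gradient force = Coriolis force):
V_g = (1/(fρ)) |∂P/∂n| = 9.23×10⁻³ / (1.43×10⁻⁴ × 0.927) = 69.6 m/s
Converting: 69.6 m/s × 1.944 = 140 knots

140 knots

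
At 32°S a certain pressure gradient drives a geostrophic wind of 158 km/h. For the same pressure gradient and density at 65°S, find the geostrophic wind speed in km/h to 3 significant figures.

With the same pressure gradient and density, V_g ∝ 1/f ∝ 1/sin φ.
V₂ = V₁ · sin φ₁ / sin φ₂ = 158 × sin 32° / sin 65°
V₂ = 158 × 0.5299/0.9063 = 92.4 km/h

92.4 km/h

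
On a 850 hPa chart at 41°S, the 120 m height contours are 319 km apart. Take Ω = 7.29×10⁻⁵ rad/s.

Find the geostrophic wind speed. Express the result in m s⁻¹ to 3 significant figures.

Coriolis parameter at 41°S:
f = 2Ω sin φ = 2 × 7.29×10⁻⁵ × sin 41° = 9.57×10⁻⁵ s⁻¹
Height gradient: |∂Z/∂n| = 120 m / 319000 m = 3.76×10⁻⁴
On a pressure surface, geostrophic balance gives V_g = (g/f)|∂Z/∂n|:
V_g = 9.81 × 3.76×10⁻⁴ / 9.57×10⁻⁵ = 38.6 m/s

38.6 m s⁻¹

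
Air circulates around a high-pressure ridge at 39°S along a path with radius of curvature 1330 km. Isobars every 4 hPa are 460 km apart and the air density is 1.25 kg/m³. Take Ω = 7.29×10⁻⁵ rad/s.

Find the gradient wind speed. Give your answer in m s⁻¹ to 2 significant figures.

Coriolis parameter at 39°S:
f = 2Ω sin φ = 2 × 7.29×10⁻⁵ × sin 39° = 9.18×10⁻⁵ s⁻¹
Pressure gradient: |∂P/∂n| = 400 Pa / 460000 m = 8.70×10⁻⁴ Pa/m
Geostrophic speed: V_g = |∂P/∂n|/(fρ) = 8.70×10⁻⁴/(9.18×10⁻⁵ × 1.25) = 7.58 m/s
Around a high, pressure-gradient force acts outward with centrifugal, so Coriolis balances both:
fV = (1/ρ)|∂P/∂n| + V²/R  →  V² − fR·V + fR·V_g = 0
With fR = 9.18×10⁻⁵ × 1330×10³ m = 122 m/s:
V = [fR − √((fR)² − 4 fR V_g)]/2 = [122 − √(122² − 4×122×7.58)]/2 = 8.12 m/s
Supergeostrophic (V > V_g = 7.58 m/s), as expected around a high.

8.1 m s⁻¹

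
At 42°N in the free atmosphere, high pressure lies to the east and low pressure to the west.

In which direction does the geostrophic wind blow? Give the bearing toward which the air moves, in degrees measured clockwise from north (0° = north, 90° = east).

000°

The pressure-gradient force points toward the west (bearing 270°).
Geostrophic balance: in the Northern Hemisphere the Coriolis force deflects motion to the right, so the geostrophic wind blows 90° to the right of the pressure-gradient force (low pressure on the left).
Rotating 270° by 90° clockwise gives 000° — the wind blows toward the north.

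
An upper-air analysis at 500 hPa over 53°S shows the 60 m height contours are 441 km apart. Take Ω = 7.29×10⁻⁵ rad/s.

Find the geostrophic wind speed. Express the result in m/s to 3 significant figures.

11.5 m/s

Coriolis parameter at 53°S:
f = 2Ω sin φ = 2 × 7.29×10⁻⁵ × sin 53° = 1.16×10⁻⁴ s⁻¹
Height gradient: |∂Z/∂n| = 60 m / 441000 m = 1.36×10⁻⁴
On a pressure surface, geostrophic balance gives V_g = (g/f)|∂Z/∂n|:
V_g = 9.81 × 1.36×10⁻⁴ / 1.16×10⁻⁴ = 11.5 m/s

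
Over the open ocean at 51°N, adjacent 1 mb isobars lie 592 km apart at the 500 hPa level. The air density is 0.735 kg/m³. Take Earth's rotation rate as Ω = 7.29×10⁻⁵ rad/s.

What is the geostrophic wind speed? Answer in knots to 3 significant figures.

Coriolis parameter at 51°N:
f = 2Ω sin φ = 2 × 7.29×10⁻⁵ × sin 51° = 1.13×10⁻⁴ s⁻¹
Pressure gradient: |∂P/∂n| = 100 Pa / 592000 m = 1.69×10⁻⁴ Pa/m
Geostrophic balance (pressure-gradient force = Coriolis force):
V_g = (1/(fρ)) |∂P/∂n| = 1.69×10⁻⁴ / (1.13×10⁻⁴ × 0.735) = 2.03 m/s
Converting: 2.03 m/s × 1.944 = 3.94 knots

3.94 knots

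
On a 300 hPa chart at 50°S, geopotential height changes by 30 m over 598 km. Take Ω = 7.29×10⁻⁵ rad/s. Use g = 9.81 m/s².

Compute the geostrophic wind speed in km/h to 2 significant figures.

16 km/h

Coriolis parameter at 50°S:
f = 2Ω sin φ = 2 × 7.29×10⁻⁵ × sin 50° = 1.12×10⁻⁴ s⁻¹
Height gradient: |∂Z/∂n| = 30 m / 598000 m = 5.02×10⁻⁵
On a pressure surface, geostrophic balance gives V_g = (g/f)|∂Z/∂n|:
V_g = 9.81 × 5.02×10⁻⁵ / 1.12×10⁻⁴ = 4.41 m/s
Converting: 4.41 m/s × 3.6 = 16 km/h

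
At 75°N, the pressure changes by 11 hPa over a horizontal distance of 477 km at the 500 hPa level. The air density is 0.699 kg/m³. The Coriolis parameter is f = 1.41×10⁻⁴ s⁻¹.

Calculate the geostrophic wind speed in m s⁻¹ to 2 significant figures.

23 m s⁻¹

Pressure gradient: |∂P/∂n| = 1100 Pa / 477000 m = 2.31×10⁻³ Pa/m
Geostrophic balance (pressure-gradient force = Coriolis force):
V_g = (1/(fρ)) |∂P/∂n| = 2.31×10⁻³ / (1.41×10⁻⁴ × 0.699) = 23.4 m/s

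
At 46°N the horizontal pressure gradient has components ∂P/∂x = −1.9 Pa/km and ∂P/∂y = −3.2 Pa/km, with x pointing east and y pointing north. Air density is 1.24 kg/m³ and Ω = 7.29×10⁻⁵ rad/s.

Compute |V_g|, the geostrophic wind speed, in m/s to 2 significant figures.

29 m/s

Coriolis parameter at 46°N:
f = 2Ω sin φ = 2 × 7.29×10⁻⁵ × sin 46° = 1.05×10⁻⁴ s⁻¹
Component geostrophic relations (x east, y north):
u_g = −(1/(fρ)) ∂P/∂y,  v_g = (1/(fρ)) ∂P/∂x
u_g = −(−3.2×10⁻³)/(1.05×10⁻⁴ × 1.24) = 24.6 m/s;  v_g = (−1.9×10⁻³)/(1.05×10⁻⁴ × 1.24) = −14.6 m/s
|V_g| = √(u_g² + v_g²) = 28.6 m/s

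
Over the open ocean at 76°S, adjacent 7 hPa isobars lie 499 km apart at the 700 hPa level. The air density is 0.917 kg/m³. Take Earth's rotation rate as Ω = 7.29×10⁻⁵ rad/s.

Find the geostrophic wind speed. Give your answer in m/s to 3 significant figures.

10.8 m/s

Coriolis parameter at 76°S:
f = 2Ω sin φ = 2 × 7.29×10⁻⁵ × sin 76° = 1.41×10⁻⁴ s⁻¹
Pressure gradient: |∂P/∂n| = 700 Pa / 499000 m = 1.40×10⁻³ Pa/m
Geostrophic balance (pressure-gradient force = Coriolis force):
V_g = (1/(fρ)) |∂P/∂n| = 1.40×10⁻³ / (1.41×10⁻⁴ × 0.917) = 10.8 m/s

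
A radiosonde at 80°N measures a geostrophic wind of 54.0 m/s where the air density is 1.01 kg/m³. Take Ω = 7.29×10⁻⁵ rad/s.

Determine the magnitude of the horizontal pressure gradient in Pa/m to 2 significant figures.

Coriolis parameter at 80°N:
f = 2Ω sin φ = 2 × 7.29×10⁻⁵ × sin 80° = 1.44×10⁻⁴ s⁻¹
Geostrophic balance rearranged: |∂P/∂n| = f ρ V_g
|∂P/∂n| = 1.44×10⁻⁴ × 1.01 × 54.0 = 7.83×10⁻³ Pa/m

7.8×10⁻³ Pa/m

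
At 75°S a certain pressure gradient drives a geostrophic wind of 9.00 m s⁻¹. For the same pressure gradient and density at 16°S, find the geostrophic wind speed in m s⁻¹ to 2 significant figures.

With the same pressure gradient and density, V_g ∝ 1/f ∝ 1/sin φ.
V₂ = V₁ · sin φ₁ / sin φ₂ = 9.00 × sin 75° / sin 16°
V₂ = 9.00 × 0.9659/0.2756 = 32 m s⁻¹

32 m s⁻¹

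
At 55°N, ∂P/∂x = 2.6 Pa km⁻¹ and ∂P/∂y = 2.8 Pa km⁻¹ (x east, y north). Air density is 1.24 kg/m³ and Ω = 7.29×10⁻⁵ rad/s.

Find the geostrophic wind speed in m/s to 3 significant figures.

25.8 m/s

Coriolis parameter at 55°N:
f = 2Ω sin φ = 2 × 7.29×10⁻⁵ × sin 55° = 1.19×10⁻⁴ s⁻¹
Component geostrophic relations (x east, y north):
u_g = −(1/(fρ)) ∂P/∂y,  v_g = (1/(fρ)) ∂P/∂x
u_g = −(2.8×10⁻³)/(1.19×10⁻⁴ × 1.24) = −18.9 m/s;  v_g = (2.6×10⁻³)/(1.19×10⁻⁴ × 1.24) = 17.6 m/s
|V_g| = √(u_g² + v_g²) = 25.8 m/s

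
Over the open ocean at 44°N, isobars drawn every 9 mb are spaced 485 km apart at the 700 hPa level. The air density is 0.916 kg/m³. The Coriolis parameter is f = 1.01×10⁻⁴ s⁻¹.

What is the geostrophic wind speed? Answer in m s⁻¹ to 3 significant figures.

Pressure gradient: |∂P/∂n| = 900 Pa / 485000 m = 1.86×10⁻³ Pa/m
Geostrophic balance (pressure-gradient force = Coriolis force):
V_g = (1/(fρ)) |∂P/∂n| = 1.86×10⁻³ / (1.01×10⁻⁴ × 0.916) = 20.1 m/s

20.1 m s⁻¹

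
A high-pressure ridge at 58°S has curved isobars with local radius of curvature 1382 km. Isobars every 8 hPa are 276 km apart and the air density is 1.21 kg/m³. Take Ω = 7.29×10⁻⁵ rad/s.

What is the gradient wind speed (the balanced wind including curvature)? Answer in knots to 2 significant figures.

43 knots

Coriolis parameter at 58°S:
f = 2Ω sin φ = 2 × 7.29×10⁻⁵ × sin 58° = 1.24×10⁻⁴ s⁻¹
Pressure gradient: |∂P/∂n| = 800 Pa / 276000 m = 2.90×10⁻³ Pa/m
Geostrophic speed: V_g = |∂P/∂n|/(fρ) = 2.90×10⁻³/(1.24×10⁻⁴ × 1.21) = 19.4 m/s
Around a high, pressure-gradient force acts outward with centrifugal, so Coriolis balances both:
fV = (1/ρ)|∂P/∂n| + V²/R  →  V² − fR·V + fR·V_g = 0
With fR = 1.24×10⁻⁴ × 1382×10³ m = 171 m/s:
V = [fR − √((fR)² − 4 fR V_g)]/2 = [171 − √(171² − 4×171×19.4)]/2 = 22.3 m/s
Supergeostrophic (V > V_g = 19.4 m/s), as expected around a high.
Converting: 22.3 m/s × 1.944 = 43 knots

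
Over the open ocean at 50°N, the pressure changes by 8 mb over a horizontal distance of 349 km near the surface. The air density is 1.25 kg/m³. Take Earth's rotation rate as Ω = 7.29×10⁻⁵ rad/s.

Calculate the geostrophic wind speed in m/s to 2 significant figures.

16 m/s

Coriolis parameter at 50°N:
f = 2Ω sin φ = 2 × 7.29×10⁻⁵ × sin 50° = 1.12×10⁻⁴ s⁻¹
Pressure gradient: |∂P/∂n| = 800 Pa / 349000 m = 2.29×10⁻³ Pa/m
Geostrophic balance (pressure-gradient force = Coriolis force):
V_g = (1/(fρ)) |∂P/∂n| = 2.29×10⁻³ / (1.12×10⁻⁴ × 1.25) = 16.4 m/s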